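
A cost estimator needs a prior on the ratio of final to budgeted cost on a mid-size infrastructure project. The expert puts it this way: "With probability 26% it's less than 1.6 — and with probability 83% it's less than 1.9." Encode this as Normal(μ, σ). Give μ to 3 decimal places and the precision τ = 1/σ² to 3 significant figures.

μ = 1.721, τ = 28.4

The p-quantile of Normal(μ,σ) is μ + z_p·σ, with z_{0.26} = -0.6433 and z_{0.83} = 0.9542.
Eliminate σ: μ = (z₂·x₁ − z₁·x₂)/(z₂ − z₁) = (0.9542·1.6 − (-0.6433)·1.9)/1.598 = 1.721.
Then σ = (x₂ − x₁)/(z₂ − z₁) = (1.9 − 1.6)/1.598 = 0.188.
Precision τ = 1/σ² = 1/0.1878² = 28.4.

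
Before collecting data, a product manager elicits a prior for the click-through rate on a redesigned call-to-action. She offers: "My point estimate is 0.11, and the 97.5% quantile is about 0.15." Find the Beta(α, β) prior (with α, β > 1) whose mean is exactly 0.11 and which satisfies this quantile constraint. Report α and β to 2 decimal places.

α ≈ 29.53, β ≈ 238.95

With mean 0.11 fixed, write α = 0.11s, β = 0.89s where s = α+β.
Need P(θ < 0.15) = 0.975 under Beta(0.11s, 0.89s). Normal approximation: (q−m)/√(m(1−m)/s) ≈ z_{0.975} = 1.96, so s ≈ 0.11·0.89·(1.96)²/(0.15−0.11)² = 235.0.
At s = 235.0: P(θ<0.15) ≈ 0.967. Adjusting to match 0.975 gives s ≈ 268.49.
So α = 0.11·268.49 ≈ 29.53, β = 0.89·268.49 ≈ 238.95.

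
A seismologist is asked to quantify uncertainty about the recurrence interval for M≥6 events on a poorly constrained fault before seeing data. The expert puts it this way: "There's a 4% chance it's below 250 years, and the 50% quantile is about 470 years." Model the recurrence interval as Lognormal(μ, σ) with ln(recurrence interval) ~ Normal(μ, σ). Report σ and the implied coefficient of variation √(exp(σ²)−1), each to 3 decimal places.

σ ≈ 0.361, CV ≈ 0.373

If T ~ Lognormal(μ,σ) then ln T ~ Normal(μ,σ), so the p-quantile of ln T is μ + z_p·σ.
ln(250) = 5.521 and ln(470) = 6.153; z_{0.04} = -1.751, z_{0.5} = 0.
σ = (6.153 − 5.521)/(0 − (-1.751)) = 0.361.
μ = 5.521 − (-1.751)·0.361 = 6.153.
CV = √(exp(σ²)−1) = √(exp(0.1300)−1) = 0.373.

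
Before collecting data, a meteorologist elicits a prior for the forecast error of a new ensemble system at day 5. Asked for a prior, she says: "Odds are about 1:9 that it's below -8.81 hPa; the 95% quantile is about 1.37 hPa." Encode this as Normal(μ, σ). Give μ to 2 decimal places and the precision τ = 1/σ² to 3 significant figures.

μ = -4.35, τ = 0.0826

The p-quantile of Normal(μ,σ) is μ + z_p·σ, with z_{0.1} = -1.282 and z_{0.95} = 1.645.
Eliminate σ: μ = (z₂·x₁ − z₁·x₂)/(z₂ − z₁) = (1.645·-8.81 − (-1.282)·1.37)/2.926 = -4.35.
Then σ = (x₂ − x₁)/(z₂ − z₁) = (1.37 − -8.81)/2.926 = 3.48.
Precision τ = 1/σ² = 1/3.479² = 0.0826.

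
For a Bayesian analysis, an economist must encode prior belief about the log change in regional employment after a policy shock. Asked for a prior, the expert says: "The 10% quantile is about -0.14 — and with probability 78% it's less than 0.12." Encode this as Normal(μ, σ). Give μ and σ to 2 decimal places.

For Normal(μ,σ), the p-quantile is μ + z_p·σ. Here z_{0.1} = -1.282, z_{0.78} = 0.7722.
So -0.14 = μ − 1.282σ and 0.12 = μ + 0.7722σ.
Subtracting: σ = (0.12 − -0.14)/(0.7722 − (-1.282)) = 0.13.
Then μ = -0.14 − (-1.282)·0.13 = 0.02.

μ = 0.02, σ = 0.13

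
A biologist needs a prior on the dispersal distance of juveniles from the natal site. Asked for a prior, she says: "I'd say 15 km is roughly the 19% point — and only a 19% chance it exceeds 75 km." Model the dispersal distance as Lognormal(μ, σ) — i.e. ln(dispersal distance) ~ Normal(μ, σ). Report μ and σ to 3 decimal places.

If T ~ Lognormal(μ,σ) then ln T ~ Normal(μ,σ), so the p-quantile of ln T is μ + z_p·σ.
ln(15) = 2.708 and ln(75) = 4.317; z_{0.19} = -0.8779, z_{0.81} = 0.8779.
σ = (4.317 − 2.708)/(0.8779 − (-0.8779)) = 0.917.
μ = 2.708 − (-0.8779)·0.917 = 3.513.

μ ≈ 3.513, σ ≈ 0.917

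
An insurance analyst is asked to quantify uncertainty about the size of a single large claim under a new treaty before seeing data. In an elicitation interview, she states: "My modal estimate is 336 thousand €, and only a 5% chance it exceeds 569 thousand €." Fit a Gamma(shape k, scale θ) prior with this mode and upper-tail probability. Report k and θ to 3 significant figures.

Gamma(k,θ) with k>1 has mode (k−1)θ, so θ = 336/(k−1).
Need P(X < 569) = 0.95 with θ tied to k this way. Start at k = 2, θ = 336: P(X<569) ≈ 0.505.
Too low — raise k to concentrate. Iterating converges to k ≈ 11.1.
Then θ = 336/(11.1−1) ≈ 33.4.

k ≈ 11.1, θ ≈ 33.4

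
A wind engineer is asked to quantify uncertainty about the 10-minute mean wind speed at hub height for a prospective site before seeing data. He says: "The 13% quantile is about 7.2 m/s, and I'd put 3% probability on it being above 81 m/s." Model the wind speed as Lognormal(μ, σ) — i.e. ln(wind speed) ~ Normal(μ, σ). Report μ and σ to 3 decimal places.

If T ~ Lognormal(μ,σ) then ln T ~ Normal(μ,σ), so the p-quantile of ln T is μ + z_p·σ.
ln(7.2) = 1.974 and ln(81) = 4.394; z_{0.13} = -1.126, z_{0.97} = 1.881.
σ = (4.394 − 1.974)/(1.881 − (-1.126)) = 0.805.
μ = 1.974 − (-1.126)·0.805 = 2.881.

μ ≈ 2.881, σ ≈ 0.805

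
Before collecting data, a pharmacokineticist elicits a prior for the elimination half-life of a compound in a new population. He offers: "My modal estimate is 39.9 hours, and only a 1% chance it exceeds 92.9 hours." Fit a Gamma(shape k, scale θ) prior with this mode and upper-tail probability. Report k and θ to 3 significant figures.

k ≈ 7.67, θ ≈ 5.98

Gamma(k,θ) with k>1 has mode (k−1)θ, so θ = 39.9/(k−1).
Need P(X < 92.9) = 0.99 with θ tied to k this way. Start at k = 2, θ = 39.9: P(X<92.9) ≈ 0.676.
Too low — raise k to concentrate. Iterating converges to k ≈ 7.67.
Then θ = 39.9/(7.67−1) ≈ 5.98.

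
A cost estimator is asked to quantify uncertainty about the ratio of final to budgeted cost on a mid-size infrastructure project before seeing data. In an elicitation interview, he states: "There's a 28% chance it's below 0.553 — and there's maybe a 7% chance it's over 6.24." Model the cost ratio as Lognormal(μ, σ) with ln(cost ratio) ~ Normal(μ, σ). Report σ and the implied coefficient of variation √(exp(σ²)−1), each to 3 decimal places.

If T ~ Lognormal(μ,σ) then ln T ~ Normal(μ,σ), so the p-quantile of ln T is μ + z_p·σ.
ln(0.553) = -0.5924 and ln(6.24) = 1.831; z_{0.28} = -0.5828, z_{0.93} = 1.476.
σ = (1.831 − -0.5924)/(1.476 − (-0.5828)) = 1.177.
μ = -0.5924 − (-0.5828)·1.177 = 0.094.
CV = √(exp(σ²)−1) = √(exp(1.3857)−1) = 1.731.

σ ≈ 1.177, CV ≈ 1.731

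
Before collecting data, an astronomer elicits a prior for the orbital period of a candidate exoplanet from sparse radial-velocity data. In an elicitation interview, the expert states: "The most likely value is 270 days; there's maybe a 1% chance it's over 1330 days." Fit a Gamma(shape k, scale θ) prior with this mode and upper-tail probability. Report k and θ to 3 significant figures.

k ≈ 2.55, θ ≈ 174

Gamma(k,θ) with k>1 has mode (k−1)θ, so θ = 270/(k−1).
Need P(X < 1330) = 0.99 with θ tied to k this way. Start at k = 2, θ = 270: P(X<1330) ≈ 0.957.
Too low — raise k to concentrate. Iterating converges to k ≈ 2.55.
Then θ = 270/(2.55−1) ≈ 174.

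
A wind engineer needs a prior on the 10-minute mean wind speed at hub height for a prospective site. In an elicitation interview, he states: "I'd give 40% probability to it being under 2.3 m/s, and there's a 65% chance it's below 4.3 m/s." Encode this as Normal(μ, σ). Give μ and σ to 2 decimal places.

μ = 3.09, σ = 3.13

For Normal(μ,σ), the p-quantile is μ + z_p·σ. Here z_{0.4} = -0.2533, z_{0.65} = 0.3853.
So 2.3 = μ − 0.2533σ and 4.3 = μ + 0.3853σ.
Subtracting: σ = (4.3 − 2.3)/(0.3853 − (-0.2533)) = 3.13.
Then μ = 2.3 − (-0.2533)·3.13 = 3.09.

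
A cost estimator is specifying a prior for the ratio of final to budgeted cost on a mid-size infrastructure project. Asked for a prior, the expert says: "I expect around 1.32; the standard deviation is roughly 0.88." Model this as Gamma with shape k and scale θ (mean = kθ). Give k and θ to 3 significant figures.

k ≈ 2.25, θ ≈ 0.587

For Gamma(k, scale θ): mean = kθ, variance = kθ², so CV = 1/√k.
CV = SD/mean = 0.88/1.32 = 0.6667, hence k = 1/CV² = 2.25.
Then θ = mean/k = 1.32/2.25 = 0.587.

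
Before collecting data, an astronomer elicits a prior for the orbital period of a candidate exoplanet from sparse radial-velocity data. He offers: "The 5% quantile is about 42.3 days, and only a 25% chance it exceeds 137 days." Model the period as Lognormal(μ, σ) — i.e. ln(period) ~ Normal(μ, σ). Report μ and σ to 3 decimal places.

If T ~ Lognormal(μ,σ) then ln T ~ Normal(μ,σ), so the p-quantile of ln T is μ + z_p·σ.
ln(42.3) = 3.745 and ln(137) = 4.92; z_{0.05} = -1.645, z_{0.75} = 0.6745.
σ = (4.92 − 3.745)/(0.6745 − (-1.645)) = 0.507.
μ = 3.745 − (-1.645)·0.507 = 4.578.

μ ≈ 4.578, σ ≈ 0.507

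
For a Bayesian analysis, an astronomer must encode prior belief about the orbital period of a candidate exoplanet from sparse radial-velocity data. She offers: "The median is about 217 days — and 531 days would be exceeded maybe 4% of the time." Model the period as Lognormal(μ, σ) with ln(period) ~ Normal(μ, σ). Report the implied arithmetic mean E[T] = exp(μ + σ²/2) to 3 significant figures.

E[T] ≈ 247 days

If T ~ Lognormal(μ,σ) then ln T ~ Normal(μ,σ), so the p-quantile of ln T is μ + z_p·σ.
ln(217) = 5.38 and ln(531) = 6.275; z_{0.5} = 0, z_{0.96} = 1.751.
σ = (6.275 − 5.38)/(1.751 − (0)) = 0.511.
μ = 5.38 − (0)·0.511 = 5.380.
E[T] = exp(μ + σ²/2) = exp(5.380 + 0.1306) = 247 days.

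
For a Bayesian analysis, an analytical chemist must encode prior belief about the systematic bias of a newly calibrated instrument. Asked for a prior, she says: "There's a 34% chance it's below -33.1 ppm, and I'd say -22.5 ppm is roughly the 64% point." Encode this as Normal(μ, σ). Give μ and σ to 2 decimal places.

The p-quantile of Normal(μ,σ) is μ + z_p·σ, with z_{0.34} = -0.4125 and z_{0.64} = 0.3585.
Eliminate σ: μ = (z₂·x₁ − z₁·x₂)/(z₂ − z₁) = (0.3585·-33.1 − (-0.4125)·-22.5)/0.7709 = -27.43.
Then σ = (x₂ − x₁)/(z₂ − z₁) = (-22.5 − -33.1)/0.7709 = 13.75.

μ = -27.43, σ = 13.75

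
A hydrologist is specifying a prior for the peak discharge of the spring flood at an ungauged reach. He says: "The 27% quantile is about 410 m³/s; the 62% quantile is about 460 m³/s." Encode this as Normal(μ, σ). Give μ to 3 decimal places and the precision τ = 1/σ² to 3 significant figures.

The p-quantile of Normal(μ,σ) is μ + z_p·σ, with z_{0.27} = -0.6128 and z_{0.62} = 0.3055.
Eliminate σ: μ = (z₂·x₁ − z₁·x₂)/(z₂ − z₁) = (0.3055·410 − (-0.6128)·460)/0.9183 = 443.367.
Then σ = (x₂ − x₁)/(z₂ − z₁) = (460 − 410)/0.9183 = 54.449.
Precision τ = 1/σ² = 1/54.45² = 0.000337.

μ = 443.367, τ = 0.000337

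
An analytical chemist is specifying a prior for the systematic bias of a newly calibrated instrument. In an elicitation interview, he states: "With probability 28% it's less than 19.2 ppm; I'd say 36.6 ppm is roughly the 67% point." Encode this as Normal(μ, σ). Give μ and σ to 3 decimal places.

μ = 29.116, σ = 17.013

For Normal(μ,σ), the p-quantile is μ + z_p·σ. Here z_{0.28} = -0.5828, z_{0.67} = 0.4399.
So 19.2 = μ − 0.5828σ and 36.6 = μ + 0.4399σ.
Subtracting: σ = (36.6 − 19.2)/(0.4399 − (-0.5828)) = 17.013.
Then μ = 19.2 − (-0.5828)·17.013 = 29.116.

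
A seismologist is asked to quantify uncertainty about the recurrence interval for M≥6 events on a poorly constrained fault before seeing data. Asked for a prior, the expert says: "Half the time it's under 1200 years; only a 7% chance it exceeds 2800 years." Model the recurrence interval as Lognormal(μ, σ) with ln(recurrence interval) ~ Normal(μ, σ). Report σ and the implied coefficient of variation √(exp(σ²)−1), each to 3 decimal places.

If T ~ Lognormal(μ,σ) then ln T ~ Normal(μ,σ), so the p-quantile of ln T is μ + z_p·σ.
ln(1200) = 7.09 and ln(2800) = 7.937; z_{0.5} = 0, z_{0.93} = 1.476.
σ = (7.937 − 7.09)/(1.476 − (0)) = 0.574.
μ = 7.09 − (0)·0.574 = 7.090.
CV = √(exp(σ²)−1) = √(exp(0.3296)−1) = 0.625.

σ ≈ 0.574, CV ≈ 0.625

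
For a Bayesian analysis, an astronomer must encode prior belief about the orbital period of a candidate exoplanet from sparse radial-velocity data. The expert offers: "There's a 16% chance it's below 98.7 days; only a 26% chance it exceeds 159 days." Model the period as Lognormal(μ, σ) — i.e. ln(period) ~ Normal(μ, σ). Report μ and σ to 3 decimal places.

μ ≈ 4.882, σ ≈ 0.291

If T ~ Lognormal(μ,σ) then ln T ~ Normal(μ,σ), so the p-quantile of ln T is μ + z_p·σ.
ln(98.7) = 4.592 and ln(159) = 5.069; z_{0.16} = -0.9945, z_{0.74} = 0.6433.
σ = (5.069 − 4.592)/(0.6433 − (-0.9945)) = 0.291.
μ = 4.592 − (-0.9945)·0.291 = 4.882.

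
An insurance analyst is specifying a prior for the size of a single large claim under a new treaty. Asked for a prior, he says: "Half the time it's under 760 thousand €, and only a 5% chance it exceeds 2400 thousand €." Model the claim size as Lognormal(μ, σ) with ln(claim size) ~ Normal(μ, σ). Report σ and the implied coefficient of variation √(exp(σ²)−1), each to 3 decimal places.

If T ~ Lognormal(μ,σ) then ln T ~ Normal(μ,σ), so the p-quantile of ln T is μ + z_p·σ.
ln(760) = 6.633 and ln(2400) = 7.783; z_{0.5} = 0, z_{0.95} = 1.645.
σ = (7.783 − 6.633)/(1.645 − (0)) = 0.699.
μ = 6.633 − (0)·0.699 = 6.633.
CV = √(exp(σ²)−1) = √(exp(0.4887)−1) = 0.794.

σ ≈ 0.699, CV ≈ 0.794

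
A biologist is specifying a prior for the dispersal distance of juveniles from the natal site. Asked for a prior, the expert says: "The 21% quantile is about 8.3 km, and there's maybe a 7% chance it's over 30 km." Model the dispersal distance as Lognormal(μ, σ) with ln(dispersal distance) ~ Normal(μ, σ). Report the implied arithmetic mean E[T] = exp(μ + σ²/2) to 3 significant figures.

If T ~ Lognormal(μ,σ) then ln T ~ Normal(μ,σ), so the p-quantile of ln T is μ + z_p·σ.
ln(8.3) = 2.116 and ln(30) = 3.401; z_{0.21} = -0.8064, z_{0.93} = 1.476.
σ = (3.401 − 2.116)/(1.476 − (-0.8064)) = 0.563.
μ = 2.116 − (-0.8064)·0.563 = 2.570.
E[T] = exp(μ + σ²/2) = exp(2.570 + 0.1585) = 15.3 km.

E[T] ≈ 15.3 km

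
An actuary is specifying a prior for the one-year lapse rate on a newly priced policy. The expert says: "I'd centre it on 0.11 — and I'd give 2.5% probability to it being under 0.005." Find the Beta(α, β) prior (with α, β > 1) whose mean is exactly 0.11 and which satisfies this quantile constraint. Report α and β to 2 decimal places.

With mean 0.11 fixed, write α = 0.11s, β = 0.89s where s = α+β.
Need P(θ < 0.005) = 0.025 under Beta(0.11s, 0.89s). Normal approximation: (q−m)/√(m(1−m)/s) ≈ z_{0.025} = -1.96, so s ≈ 0.11·0.89·(-1.96)²/(0.005−0.11)² = 34.1.
At s = 34.1: P(θ<0.005) ≈ 0.000. Adjusting to match 0.025 gives s ≈ 10.73.
So α = 0.11·10.73 ≈ 1.18, β = 0.89·10.73 ≈ 9.55.

α ≈ 1.18, β ≈ 9.55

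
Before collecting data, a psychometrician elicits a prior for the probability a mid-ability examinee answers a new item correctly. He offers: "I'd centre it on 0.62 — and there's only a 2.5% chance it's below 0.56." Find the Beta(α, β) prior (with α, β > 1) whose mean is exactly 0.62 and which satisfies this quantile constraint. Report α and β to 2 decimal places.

α ≈ 159.65, β ≈ 97.85

With mean 0.62 fixed, write α = 0.62s, β = 0.38s where s = α+β.
Need P(θ < 0.56) = 0.025 under Beta(0.62s, 0.38s). Normal approximation: (q−m)/√(m(1−m)/s) ≈ z_{0.025} = -1.96, so s ≈ 0.62·0.38·(-1.96)²/(0.56−0.62)² = 251.4.
At s = 251.4: P(θ<0.56) ≈ 0.026. Adjusting to match 0.025 gives s ≈ 257.50.
So α = 0.62·257.50 ≈ 159.65, β = 0.38·257.50 ≈ 97.85.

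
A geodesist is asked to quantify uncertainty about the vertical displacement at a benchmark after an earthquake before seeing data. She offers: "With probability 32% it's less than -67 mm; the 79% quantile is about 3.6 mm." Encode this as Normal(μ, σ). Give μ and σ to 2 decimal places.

μ = -41.08, σ = 55.41

The p-quantile of Normal(μ,σ) is μ + z_p·σ, with z_{0.32} = -0.4677 and z_{0.79} = 0.8064.
Eliminate σ: μ = (z₂·x₁ − z₁·x₂)/(z₂ − z₁) = (0.8064·-67 − (-0.4677)·3.6)/1.274 = -41.08.
Then σ = (x₂ − x₁)/(z₂ − z₁) = (3.6 − -67)/1.274 = 55.41.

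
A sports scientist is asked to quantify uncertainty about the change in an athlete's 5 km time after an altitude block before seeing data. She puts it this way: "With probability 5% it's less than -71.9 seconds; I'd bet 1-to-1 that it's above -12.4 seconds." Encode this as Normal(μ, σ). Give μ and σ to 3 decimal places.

For Normal(μ,σ), the p-quantile is μ + z_p·σ. Here z_{0.05} = -1.645, z_{0.5} = 0.
So -71.9 = μ − 1.645σ and -12.4 = μ + 0σ.
Subtracting: σ = (-12.4 − -71.9)/(0 − (-1.645)) = 36.173.
Then μ = -71.9 − (-1.645)·36.173 = -12.400.

μ = -12.400, σ = 36.173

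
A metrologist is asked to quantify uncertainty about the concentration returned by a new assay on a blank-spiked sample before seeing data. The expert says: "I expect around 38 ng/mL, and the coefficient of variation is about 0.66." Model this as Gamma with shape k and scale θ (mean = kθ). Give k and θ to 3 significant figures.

For Gamma(k, scale θ): mean = kθ, variance = kθ², so CV = 1/√k.
CV = 0.66, hence k = 1/CV² = 2.3.
Then θ = mean/k = 38/2.3 = 16.6.

k ≈ 2.3, θ ≈ 16.6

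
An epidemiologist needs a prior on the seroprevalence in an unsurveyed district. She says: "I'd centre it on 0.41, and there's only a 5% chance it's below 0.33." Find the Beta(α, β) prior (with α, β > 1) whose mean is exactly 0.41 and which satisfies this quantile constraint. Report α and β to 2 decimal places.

With mean 0.41 fixed, write α = 0.41s, β = 0.59s where s = α+β.
Need P(θ < 0.33) = 0.05 under Beta(0.41s, 0.59s). Normal approximation: (q−m)/√(m(1−m)/s) ≈ z_{0.05} = -1.64, so s ≈ 0.41·0.59·(-1.64)²/(0.33−0.41)² = 102.3.
At s = 102.3: P(θ<0.33) ≈ 0.047. Adjusting to match 0.05 gives s ≈ 98.76.
So α = 0.41·98.76 ≈ 40.49, β = 0.59·98.76 ≈ 58.27.

α ≈ 40.49, β ≈ 58.27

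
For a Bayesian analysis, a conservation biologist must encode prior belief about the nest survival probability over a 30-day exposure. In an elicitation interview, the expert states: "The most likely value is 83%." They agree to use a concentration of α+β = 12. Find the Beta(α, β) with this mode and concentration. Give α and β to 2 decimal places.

For α,β > 1 the Beta mode is (α−1)/(α+β−2). With α+β = 12, the mode is (α−1)/10.
Set (α−1)/10 = 0.83 → α = 1 + 0.83·10 = 9.30.
β = 12 − α = 2.70.

α = 9.30, β = 2.70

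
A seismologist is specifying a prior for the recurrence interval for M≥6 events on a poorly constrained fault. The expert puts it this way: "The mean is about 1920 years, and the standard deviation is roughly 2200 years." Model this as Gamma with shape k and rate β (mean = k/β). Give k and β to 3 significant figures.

k ≈ 0.762, β ≈ 0.000397

For Gamma(k, rate β): mean = k/β, variance = k/β², so CV = 1/√k.
CV = SD/mean = 2200/1920 = 1.146, hence k = 1/CV² = 0.762.
Then β = k/mean = 0.762/1920 = 0.000397.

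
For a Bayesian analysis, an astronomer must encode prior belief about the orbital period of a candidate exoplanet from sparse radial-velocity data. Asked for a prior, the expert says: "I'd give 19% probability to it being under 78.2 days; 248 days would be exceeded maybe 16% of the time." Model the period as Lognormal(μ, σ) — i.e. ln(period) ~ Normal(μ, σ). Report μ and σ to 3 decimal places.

If T ~ Lognormal(μ,σ) then ln T ~ Normal(μ,σ), so the p-quantile of ln T is μ + z_p·σ.
ln(78.2) = 4.359 and ln(248) = 5.513; z_{0.19} = -0.8779, z_{0.84} = 0.9945.
σ = (5.513 − 4.359)/(0.9945 − (-0.8779)) = 0.616.
μ = 4.359 − (-0.8779)·0.616 = 4.900.

μ ≈ 4.900, σ ≈ 0.616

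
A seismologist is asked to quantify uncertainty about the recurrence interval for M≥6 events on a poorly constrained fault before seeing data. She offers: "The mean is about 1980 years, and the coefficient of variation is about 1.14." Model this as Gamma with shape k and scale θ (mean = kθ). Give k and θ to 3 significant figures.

For Gamma(k, scale θ): mean = kθ, variance = kθ², so CV = 1/√k.
CV = 1.14, hence k = 1/CV² = 0.769.
Then θ = mean/k = 1980/0.769 = 2570.

k ≈ 0.769, θ ≈ 2570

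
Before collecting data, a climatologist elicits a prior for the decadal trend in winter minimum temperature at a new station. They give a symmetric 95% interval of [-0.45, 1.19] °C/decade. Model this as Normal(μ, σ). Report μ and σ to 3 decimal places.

μ = 0.370, σ = 0.418

A symmetric 95% interval runs μ ± z·σ with z = 1.96.
Half-width = 0.82, so σ = 0.82/1.96 = 0.418.
μ is the interval midpoint, 0.370.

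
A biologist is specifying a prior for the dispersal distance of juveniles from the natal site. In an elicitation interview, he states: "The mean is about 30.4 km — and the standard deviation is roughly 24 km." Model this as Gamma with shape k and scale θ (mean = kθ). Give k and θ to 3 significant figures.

k ≈ 1.6, θ ≈ 18.9

For Gamma(k, scale θ): mean = kθ, variance = kθ², so CV = 1/√k.
CV = SD/mean = 24/30.4 = 0.7895, hence k = 1/CV² = 1.6.
Then θ = mean/k = 30.4/1.6 = 18.9.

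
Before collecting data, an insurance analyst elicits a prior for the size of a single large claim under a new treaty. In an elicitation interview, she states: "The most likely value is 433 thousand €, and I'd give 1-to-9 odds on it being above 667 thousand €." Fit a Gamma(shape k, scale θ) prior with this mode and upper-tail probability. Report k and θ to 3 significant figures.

k ≈ 11, θ ≈ 43.3

Gamma(k,θ) with k>1 has mode (k−1)θ, so θ = 433/(k−1).
Need P(X < 667) = 0.9 with θ tied to k this way. Start at k = 2, θ = 433: P(X<667) ≈ 0.456.
Too low — raise k to concentrate. Iterating converges to k ≈ 11.
Then θ = 433/(11−1) ≈ 43.3.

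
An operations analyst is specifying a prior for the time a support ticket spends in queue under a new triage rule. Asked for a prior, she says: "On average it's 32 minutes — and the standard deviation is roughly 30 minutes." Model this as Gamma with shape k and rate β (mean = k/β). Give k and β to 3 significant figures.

For Gamma(k, rate β): mean = k/β, variance = k/β², so CV = 1/√k.
CV = SD/mean = 30/32 = 0.9375, hence k = 1/CV² = 1.14.
Then β = k/mean = 1.14/32 = 0.0356.

k ≈ 1.14, β ≈ 0.0356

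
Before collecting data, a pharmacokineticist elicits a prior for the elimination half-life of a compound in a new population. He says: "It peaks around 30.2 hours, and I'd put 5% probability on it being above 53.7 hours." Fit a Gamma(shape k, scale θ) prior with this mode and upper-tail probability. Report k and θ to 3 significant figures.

k ≈ 9.42, θ ≈ 3.59

Gamma(k,θ) with k>1 has mode (k−1)θ, so θ = 30.2/(k−1).
Need P(X < 53.7) = 0.95 with θ tied to k this way. Start at k = 2, θ = 30.2: P(X<53.7) ≈ 0.531.
Too low — raise k to concentrate. Iterating converges to k ≈ 9.42.
Then θ = 30.2/(9.42−1) ≈ 3.59.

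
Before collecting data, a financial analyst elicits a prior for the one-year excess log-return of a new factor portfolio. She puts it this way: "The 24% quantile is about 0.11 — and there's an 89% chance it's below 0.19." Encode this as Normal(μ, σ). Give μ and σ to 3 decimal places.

μ = 0.139, σ = 0.041

The p-quantile of Normal(μ,σ) is μ + z_p·σ, with z_{0.24} = -0.7063 and z_{0.89} = 1.227.
Eliminate σ: μ = (z₂·x₁ − z₁·x₂)/(z₂ − z₁) = (1.227·0.11 − (-0.7063)·0.19)/1.933 = 0.139.
Then σ = (x₂ − x₁)/(z₂ − z₁) = (0.19 − 0.11)/1.933 = 0.041.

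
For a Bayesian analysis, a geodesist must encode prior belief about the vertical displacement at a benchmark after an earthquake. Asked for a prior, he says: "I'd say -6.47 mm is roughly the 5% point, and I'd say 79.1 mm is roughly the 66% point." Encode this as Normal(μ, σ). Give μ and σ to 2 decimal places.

For Normal(μ,σ), the p-quantile is μ + z_p·σ. Here z_{0.05} = -1.645, z_{0.66} = 0.4125.
So -6.47 = μ − 1.645σ and 79.1 = μ + 0.4125σ.
Subtracting: σ = (79.1 − -6.47)/(0.4125 − (-1.645)) = 41.59.
Then μ = -6.47 − (-1.645)·41.59 = 61.94.

μ = 61.94, σ = 41.59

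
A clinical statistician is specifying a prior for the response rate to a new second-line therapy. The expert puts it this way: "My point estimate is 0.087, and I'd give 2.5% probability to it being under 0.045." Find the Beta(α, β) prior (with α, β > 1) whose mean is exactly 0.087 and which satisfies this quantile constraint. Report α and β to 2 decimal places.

α ≈ 11.26, β ≈ 118.15

With mean 0.087 fixed, write α = 0.087s, β = 0.913s where s = α+β.
Need P(θ < 0.045) = 0.025 under Beta(0.087s, 0.913s). Normal approximation: (q−m)/√(m(1−m)/s) ≈ z_{0.025} = -1.96, so s ≈ 0.087·0.913·(-1.96)²/(0.045−0.087)² = 173.0.
At s = 173.0: P(θ<0.045) ≈ 0.011. Adjusting to match 0.025 gives s ≈ 129.41.
So α = 0.087·129.41 ≈ 11.26, β = 0.913·129.41 ≈ 118.15.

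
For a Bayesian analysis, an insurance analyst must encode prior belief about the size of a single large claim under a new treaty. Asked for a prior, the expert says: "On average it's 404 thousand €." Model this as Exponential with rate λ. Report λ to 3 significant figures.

λ ≈ 0.00248

Exponential mean = 1/λ, so λ = 1/404.0 = 0.00248.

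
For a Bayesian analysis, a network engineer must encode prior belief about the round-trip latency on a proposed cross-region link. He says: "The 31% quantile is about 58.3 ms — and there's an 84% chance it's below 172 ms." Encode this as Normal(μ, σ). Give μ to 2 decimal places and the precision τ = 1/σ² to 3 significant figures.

μ = 96.13, τ = 0.000172

For Normal(μ,σ), the p-quantile is μ + z_p·σ. Here z_{0.31} = -0.4959, z_{0.84} = 0.9945.
So 58.3 = μ − 0.4959σ and 172 = μ + 0.9945σ.
Subtracting: σ = (172 − 58.3)/(0.9945 − (-0.4959)) = 76.29.
Then μ = 58.3 − (-0.4959)·76.29 = 96.13.
Precision τ = 1/σ² = 1/76.29² = 0.000172.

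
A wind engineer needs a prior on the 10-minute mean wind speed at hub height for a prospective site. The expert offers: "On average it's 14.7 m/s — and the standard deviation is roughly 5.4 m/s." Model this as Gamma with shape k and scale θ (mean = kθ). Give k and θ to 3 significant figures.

For Gamma(k, scale θ): mean = kθ, variance = kθ², so CV = 1/√k.
CV = SD/mean = 5.4/14.7 = 0.3673, hence k = 1/CV² = 7.41.
Then θ = mean/k = 14.7/7.41 = 1.98.

k ≈ 7.41, θ ≈ 1.98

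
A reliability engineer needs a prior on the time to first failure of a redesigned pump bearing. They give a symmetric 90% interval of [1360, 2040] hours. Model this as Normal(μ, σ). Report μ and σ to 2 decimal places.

μ = 1700.00, σ = 206.71

A symmetric 90% interval runs μ ± z·σ with z = 1.645.
Half-width = 340, so σ = 340/1.645 = 206.71.
μ is the interval midpoint, 1700.00.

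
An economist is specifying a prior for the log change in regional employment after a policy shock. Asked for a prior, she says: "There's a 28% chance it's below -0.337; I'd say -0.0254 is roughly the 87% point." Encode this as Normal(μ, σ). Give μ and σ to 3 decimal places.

μ = -0.231, σ = 0.182

The p-quantile of Normal(μ,σ) is μ + z_p·σ, with z_{0.28} = -0.5828 and z_{0.87} = 1.126.
Eliminate σ: μ = (z₂·x₁ − z₁·x₂)/(z₂ − z₁) = (1.126·-0.337 − (-0.5828)·-0.0254)/1.709 = -0.231.
Then σ = (x₂ − x₁)/(z₂ − z₁) = (-0.0254 − -0.337)/1.709 = 0.182.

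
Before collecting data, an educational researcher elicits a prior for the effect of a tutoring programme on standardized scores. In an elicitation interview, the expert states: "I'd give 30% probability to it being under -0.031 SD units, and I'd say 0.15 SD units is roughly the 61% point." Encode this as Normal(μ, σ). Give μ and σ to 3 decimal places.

μ = 0.087, σ = 0.225

The p-quantile of Normal(μ,σ) is μ + z_p·σ, with z_{0.3} = -0.5244 and z_{0.61} = 0.2793.
Eliminate σ: μ = (z₂·x₁ − z₁·x₂)/(z₂ − z₁) = (0.2793·-0.031 − (-0.5244)·0.15)/0.8037 = 0.087.
Then σ = (x₂ − x₁)/(z₂ − z₁) = (0.15 − -0.031)/0.8037 = 0.225.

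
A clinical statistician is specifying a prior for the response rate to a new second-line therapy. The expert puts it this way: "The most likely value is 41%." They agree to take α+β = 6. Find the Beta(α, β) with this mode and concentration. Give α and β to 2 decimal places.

α = 2.64, β = 3.36

For α,β > 1 the Beta mode is (α−1)/(α+β−2). With α+β = 6, the mode is (α−1)/4.
Set (α−1)/4 = 0.41 → α = 1 + 0.41·4 = 2.64.
β = 6 − α = 3.36.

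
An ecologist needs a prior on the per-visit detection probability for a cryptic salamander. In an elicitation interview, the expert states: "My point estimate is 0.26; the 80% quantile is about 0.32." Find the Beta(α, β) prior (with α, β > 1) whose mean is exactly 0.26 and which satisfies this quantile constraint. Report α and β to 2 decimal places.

With mean 0.26 fixed, write α = 0.26s, β = 0.74s where s = α+β.
Need P(θ < 0.32) = 0.8 under Beta(0.26s, 0.74s). Normal approximation: (q−m)/√(m(1−m)/s) ≈ z_{0.8} = 0.842, so s ≈ 0.26·0.74·(0.842)²/(0.32−0.26)² = 37.9.
At s = 37.9: P(θ<0.32) ≈ 0.805. Adjusting to match 0.8 gives s ≈ 36.05.
So α = 0.26·36.05 ≈ 9.37, β = 0.74·36.05 ≈ 26.67.

α ≈ 9.37, β ≈ 26.67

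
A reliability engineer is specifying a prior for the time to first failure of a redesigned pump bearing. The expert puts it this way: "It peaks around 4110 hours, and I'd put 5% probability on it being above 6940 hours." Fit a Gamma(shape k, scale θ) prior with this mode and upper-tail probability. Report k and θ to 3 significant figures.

k ≈ 11.2, θ ≈ 404

Gamma(k,θ) with k>1 has mode (k−1)θ, so θ = 4110/(k−1).
Need P(X < 6940) = 0.95 with θ tied to k this way. Start at k = 2, θ = 4110: P(X<6940) ≈ 0.503.
Too low — raise k to concentrate. Iterating converges to k ≈ 11.2.
Then θ = 4110/(11.2−1) ≈ 404.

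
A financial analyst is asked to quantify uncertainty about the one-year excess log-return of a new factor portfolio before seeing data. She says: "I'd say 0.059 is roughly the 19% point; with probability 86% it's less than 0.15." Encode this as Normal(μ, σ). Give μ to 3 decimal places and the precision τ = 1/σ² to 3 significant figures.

μ = 0.100, τ = 463

The p-quantile of Normal(μ,σ) is μ + z_p·σ, with z_{0.19} = -0.8779 and z_{0.86} = 1.08.
Eliminate σ: μ = (z₂·x₁ − z₁·x₂)/(z₂ − z₁) = (1.08·0.059 − (-0.8779)·0.15)/1.958 = 0.100.
Then σ = (x₂ − x₁)/(z₂ − z₁) = (0.15 − 0.059)/1.958 = 0.046.
Precision τ = 1/σ² = 1/0.04647² = 463.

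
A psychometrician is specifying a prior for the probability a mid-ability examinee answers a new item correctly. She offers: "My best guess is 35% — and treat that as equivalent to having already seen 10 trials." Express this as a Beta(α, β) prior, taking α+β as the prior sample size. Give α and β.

α = 3.5, β = 6.5

Under the effective-sample-size interpretation, Beta(α, β) has prior mean α/(α+β) and prior sample size α+β.
So α+β = 10 and α/(α+β) = 0.35, giving α = 0.35·10 = 3.5 and β = 10 − 3.5 = 6.5.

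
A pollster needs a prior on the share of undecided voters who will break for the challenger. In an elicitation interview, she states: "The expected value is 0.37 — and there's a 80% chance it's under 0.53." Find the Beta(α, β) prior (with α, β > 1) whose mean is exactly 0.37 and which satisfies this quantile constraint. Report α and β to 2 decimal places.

α ≈ 2.30, β ≈ 3.91

With mean 0.37 fixed, write α = 0.37s, β = 0.63s where s = α+β.
Need P(θ < 0.53) = 0.8 under Beta(0.37s, 0.63s). Normal approximation: (q−m)/√(m(1−m)/s) ≈ z_{0.8} = 0.842, so s ≈ 0.37·0.63·(0.842)²/(0.53−0.37)² = 6.4.
At s = 6.4: P(θ<0.53) ≈ 0.804. Adjusting to match 0.8 gives s ≈ 6.21.
So α = 0.37·6.21 ≈ 2.30, β = 0.63·6.21 ≈ 3.91.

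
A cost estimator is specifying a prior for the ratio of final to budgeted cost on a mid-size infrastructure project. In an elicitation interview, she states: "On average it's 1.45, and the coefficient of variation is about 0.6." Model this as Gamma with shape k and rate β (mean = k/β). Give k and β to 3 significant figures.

k ≈ 2.78, β ≈ 1.92

For Gamma(k, rate β): mean = k/β, variance = k/β², so CV = 1/√k.
CV = 0.6, hence k = 1/CV² = 2.78.
Then β = k/mean = 2.78/1.45 = 1.92.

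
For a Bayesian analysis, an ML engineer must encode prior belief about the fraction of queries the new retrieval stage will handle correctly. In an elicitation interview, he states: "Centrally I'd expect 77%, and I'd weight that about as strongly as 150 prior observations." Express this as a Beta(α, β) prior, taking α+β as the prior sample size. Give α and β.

Under the effective-sample-size interpretation, Beta(α, β) has prior mean α/(α+β) and prior sample size α+β.
So α+β = 150 and α/(α+β) = 0.77, giving α = 0.77·150 = 115.5 and β = 150 − 115.5 = 34.5.

α = 115.5, β = 34.5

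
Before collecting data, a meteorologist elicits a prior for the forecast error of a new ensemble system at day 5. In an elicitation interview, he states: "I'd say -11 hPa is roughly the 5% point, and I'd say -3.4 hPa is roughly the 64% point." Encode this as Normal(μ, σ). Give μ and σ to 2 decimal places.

μ = -4.76, σ = 3.79

The p-quantile of Normal(μ,σ) is μ + z_p·σ, with z_{0.05} = -1.645 and z_{0.64} = 0.3585.
Eliminate σ: μ = (z₂·x₁ − z₁·x₂)/(z₂ − z₁) = (0.3585·-11 − (-1.645)·-3.4)/2.003 = -4.76.
Then σ = (x₂ − x₁)/(z₂ − z₁) = (-3.4 − -11)/2.003 = 3.79.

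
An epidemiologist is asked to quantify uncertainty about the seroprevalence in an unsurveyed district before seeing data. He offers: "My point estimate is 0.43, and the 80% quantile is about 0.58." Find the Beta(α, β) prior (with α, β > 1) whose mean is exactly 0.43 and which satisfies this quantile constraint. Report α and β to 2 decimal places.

α ≈ 3.29, β ≈ 4.37

With mean 0.43 fixed, write α = 0.43s, β = 0.57s where s = α+β.
Need P(θ < 0.58) = 0.8 under Beta(0.43s, 0.57s). Normal approximation: (q−m)/√(m(1−m)/s) ≈ z_{0.8} = 0.842, so s ≈ 0.43·0.57·(0.842)²/(0.58−0.43)² = 7.7.
At s = 7.7: P(θ<0.58) ≈ 0.801. Adjusting to match 0.8 gives s ≈ 7.66.
So α = 0.43·7.66 ≈ 3.29, β = 0.57·7.66 ≈ 4.37.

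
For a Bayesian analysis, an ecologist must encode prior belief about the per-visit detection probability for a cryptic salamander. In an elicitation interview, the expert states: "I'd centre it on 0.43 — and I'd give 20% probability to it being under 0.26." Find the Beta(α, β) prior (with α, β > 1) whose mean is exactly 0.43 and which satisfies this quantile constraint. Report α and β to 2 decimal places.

With mean 0.43 fixed, write α = 0.43s, β = 0.57s where s = α+β.
Need P(θ < 0.26) = 0.2 under Beta(0.43s, 0.57s). Normal approximation: (q−m)/√(m(1−m)/s) ≈ z_{0.2} = -0.842, so s ≈ 0.43·0.57·(-0.842)²/(0.26−0.43)² = 6.0.
At s = 6.0: P(θ<0.26) ≈ 0.204. Adjusting to match 0.2 gives s ≈ 6.21.
So α = 0.43·6.21 ≈ 2.67, β = 0.57·6.21 ≈ 3.54.

α ≈ 2.67, β ≈ 3.54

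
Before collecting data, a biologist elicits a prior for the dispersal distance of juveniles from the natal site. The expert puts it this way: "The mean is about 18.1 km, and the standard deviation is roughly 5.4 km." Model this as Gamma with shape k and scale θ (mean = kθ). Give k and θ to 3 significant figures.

k ≈ 11.2, θ ≈ 1.61

For Gamma(k, scale θ): mean = kθ, variance = kθ², so CV = 1/√k.
CV = SD/mean = 5.4/18.1 = 0.2983, hence k = 1/CV² = 11.2.
Then θ = mean/k = 18.1/11.2 = 1.61.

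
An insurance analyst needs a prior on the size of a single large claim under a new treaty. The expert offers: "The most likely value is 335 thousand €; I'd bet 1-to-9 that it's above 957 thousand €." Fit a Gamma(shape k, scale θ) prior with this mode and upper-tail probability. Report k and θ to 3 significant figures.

k ≈ 2.73, θ ≈ 193

Gamma(k,θ) with k>1 has mode (k−1)θ, so θ = 335/(k−1).
Need P(X < 957) = 0.9 with θ tied to k this way. Start at k = 2, θ = 335: P(X<957) ≈ 0.778.
Too low — raise k to concentrate. Iterating converges to k ≈ 2.73.
Then θ = 335/(2.73−1) ≈ 193.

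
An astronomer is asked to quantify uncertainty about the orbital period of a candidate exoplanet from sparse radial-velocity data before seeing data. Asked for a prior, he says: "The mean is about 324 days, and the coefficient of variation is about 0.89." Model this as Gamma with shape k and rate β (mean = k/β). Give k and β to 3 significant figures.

For Gamma(k, rate β): mean = k/β, variance = k/β², so CV = 1/√k.
CV = 0.89, hence k = 1/CV² = 1.26.
Then β = k/mean = 1.26/324 = 0.0039.

k ≈ 1.26, β ≈ 0.0039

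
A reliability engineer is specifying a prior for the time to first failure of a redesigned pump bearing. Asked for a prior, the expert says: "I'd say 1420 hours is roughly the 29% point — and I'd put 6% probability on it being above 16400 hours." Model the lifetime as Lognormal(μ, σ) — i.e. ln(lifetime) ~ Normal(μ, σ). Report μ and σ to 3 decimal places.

μ ≈ 7.901, σ ≈ 1.161

If T ~ Lognormal(μ,σ) then ln T ~ Normal(μ,σ), so the p-quantile of ln T is μ + z_p·σ.
ln(1420) = 7.258 and ln(16400) = 9.705; z_{0.29} = -0.5534, z_{0.94} = 1.555.
σ = (9.705 − 7.258)/(1.555 − (-0.5534)) = 1.161.
μ = 7.258 − (-0.5534)·1.161 = 7.901.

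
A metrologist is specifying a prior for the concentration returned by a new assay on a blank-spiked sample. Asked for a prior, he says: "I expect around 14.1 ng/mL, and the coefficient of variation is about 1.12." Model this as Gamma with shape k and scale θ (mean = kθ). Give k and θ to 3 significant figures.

k ≈ 0.797, θ ≈ 17.7

For Gamma(k, scale θ): mean = kθ, variance = kθ², so CV = 1/√k.
CV = 1.12, hence k = 1/CV² = 0.797.
Then θ = mean/k = 14.1/0.797 = 17.7.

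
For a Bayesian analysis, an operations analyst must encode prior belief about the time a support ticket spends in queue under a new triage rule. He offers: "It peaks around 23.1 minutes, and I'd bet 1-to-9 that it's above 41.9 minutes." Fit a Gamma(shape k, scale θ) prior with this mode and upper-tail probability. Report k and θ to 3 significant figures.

k ≈ 6.37, θ ≈ 4.3

Gamma(k,θ) with k>1 has mode (k−1)θ, so θ = 23.1/(k−1).
Need P(X < 41.9) = 0.9 with θ tied to k this way. Start at k = 2, θ = 23.1: P(X<41.9) ≈ 0.541.
Too low — raise k to concentrate. Iterating converges to k ≈ 6.37.
Then θ = 23.1/(6.37−1) ≈ 4.3.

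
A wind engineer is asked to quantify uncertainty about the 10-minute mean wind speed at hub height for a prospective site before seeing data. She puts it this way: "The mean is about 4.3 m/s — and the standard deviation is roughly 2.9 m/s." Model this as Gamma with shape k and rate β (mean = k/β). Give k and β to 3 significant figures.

For Gamma(k, rate β): mean = k/β, variance = k/β², so CV = 1/√k.
CV = SD/mean = 2.9/4.3 = 0.6744, hence k = 1/CV² = 2.2.
Then β = k/mean = 2.2/4.3 = 0.511.

k ≈ 2.2, β ≈ 0.511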